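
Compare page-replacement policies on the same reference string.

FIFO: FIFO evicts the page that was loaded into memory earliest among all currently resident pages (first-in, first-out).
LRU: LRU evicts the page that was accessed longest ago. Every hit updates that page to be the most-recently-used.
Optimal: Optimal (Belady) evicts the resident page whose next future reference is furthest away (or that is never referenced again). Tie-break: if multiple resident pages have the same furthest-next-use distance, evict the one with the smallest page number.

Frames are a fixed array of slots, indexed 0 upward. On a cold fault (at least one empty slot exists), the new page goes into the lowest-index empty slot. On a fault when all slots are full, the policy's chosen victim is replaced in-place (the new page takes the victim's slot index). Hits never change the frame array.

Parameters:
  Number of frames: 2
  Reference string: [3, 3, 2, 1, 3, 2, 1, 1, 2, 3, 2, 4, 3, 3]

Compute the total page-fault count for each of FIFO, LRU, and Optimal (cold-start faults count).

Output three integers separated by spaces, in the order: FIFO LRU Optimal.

Answer: 10 9 6

Derivation:
--- FIFO ---
  step 0: ref 3 -> FAULT, frames=[3,-] (faults so far: 1)
  step 1: ref 3 -> HIT, frames=[3,-] (faults so far: 1)
  step 2: ref 2 -> FAULT, frames=[3,2] (faults so far: 2)
  step 3: ref 1 -> FAULT, evict 3, frames=[1,2] (faults so far: 3)
  step 4: ref 3 -> FAULT, evict 2, frames=[1,3] (faults so far: 4)
  step 5: ref 2 -> FAULT, evict 1, frames=[2,3] (faults so far: 5)
  step 6: ref 1 -> FAULT, evict 3, frames=[2,1] (faults so far: 6)
  step 7: ref 1 -> HIT, frames=[2,1] (faults so far: 6)
  step 8: ref 2 -> HIT, frames=[2,1] (faults so far: 6)
  step 9: ref 3 -> FAULT, evict 2, frames=[3,1] (faults so far: 7)
  step 10: ref 2 -> FAULT, evict 1, frames=[3,2] (faults so far: 8)
  step 11: ref 4 -> FAULT, evict 3, frames=[4,2] (faults so far: 9)
  step 12: ref 3 -> FAULT, evict 2, frames=[4,3] (faults so far: 10)
  step 13: ref 3 -> HIT, frames=[4,3] (faults so far: 10)
  FIFO total faults: 10
--- LRU ---
  step 0: ref 3 -> FAULT, frames=[3,-] (faults so far: 1)
  step 1: ref 3 -> HIT, frames=[3,-] (faults so far: 1)
  step 2: ref 2 -> FAULT, frames=[3,2] (faults so far: 2)
  step 3: ref 1 -> FAULT, evict 3, frames=[1,2] (faults so far: 3)
  step 4: ref 3 -> FAULT, evict 2, frames=[1,3] (faults so far: 4)
  step 5: ref 2 -> FAULT, evict 1, frames=[2,3] (faults so far: 5)
  step 6: ref 1 -> FAULT, evict 3, frames=[2,1] (faults so far: 6)
  step 7: ref 1 -> HIT, frames=[2,1] (faults so far: 6)
  step 8: ref 2 -> HIT, frames=[2,1] (faults so far: 6)
  step 9: ref 3 -> FAULT, evict 1, frames=[2,3] (faults so far: 7)
  step 10: ref 2 -> HIT, frames=[2,3] (faults so far: 7)
  step 11: ref 4 -> FAULT, evict 3, frames=[2,4] (faults so far: 8)
  step 12: ref 3 -> FAULT, evict 2, frames=[3,4] (faults so far: 9)
  step 13: ref 3 -> HIT, frames=[3,4] (faults so far: 9)
  LRU total faults: 9
--- Optimal ---
  step 0: ref 3 -> FAULT, frames=[3,-] (faults so far: 1)
  step 1: ref 3 -> HIT, frames=[3,-] (faults so far: 1)
  step 2: ref 2 -> FAULT, frames=[3,2] (faults so far: 2)
  step 3: ref 1 -> FAULT, evict 2, frames=[3,1] (faults so far: 3)
  step 4: ref 3 -> HIT, frames=[3,1] (faults so far: 3)
  step 5: ref 2 -> FAULT, evict 3, frames=[2,1] (faults so far: 4)
  step 6: ref 1 -> HIT, frames=[2,1] (faults so far: 4)
  step 7: ref 1 -> HIT, frames=[2,1] (faults so far: 4)
  step 8: ref 2 -> HIT, frames=[2,1] (faults so far: 4)
  step 9: ref 3 -> FAULT, evict 1, frames=[2,3] (faults so far: 5)
  step 10: ref 2 -> HIT, frames=[2,3] (faults so far: 5)
  step 11: ref 4 -> FAULT, evict 2, frames=[4,3] (faults so far: 6)
  step 12: ref 3 -> HIT, frames=[4,3] (faults so far: 6)
  step 13: ref 3 -> HIT, frames=[4,3] (faults so far: 6)
  Optimal total faults: 6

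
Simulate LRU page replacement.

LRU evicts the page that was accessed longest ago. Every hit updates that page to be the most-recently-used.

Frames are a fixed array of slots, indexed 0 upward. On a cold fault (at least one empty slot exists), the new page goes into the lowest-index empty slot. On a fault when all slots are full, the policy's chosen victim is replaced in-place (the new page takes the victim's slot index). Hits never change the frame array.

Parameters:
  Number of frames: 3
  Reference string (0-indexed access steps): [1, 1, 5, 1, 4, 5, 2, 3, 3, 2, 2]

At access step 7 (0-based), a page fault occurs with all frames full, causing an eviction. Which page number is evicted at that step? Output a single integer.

Step 0: ref 1 -> FAULT, frames=[1,-,-]
Step 1: ref 1 -> HIT, frames=[1,-,-]
Step 2: ref 5 -> FAULT, frames=[1,5,-]
Step 3: ref 1 -> HIT, frames=[1,5,-]
Step 4: ref 4 -> FAULT, frames=[1,5,4]
Step 5: ref 5 -> HIT, frames=[1,5,4]
Step 6: ref 2 -> FAULT, evict 1, frames=[2,5,4]
Step 7: ref 3 -> FAULT, evict 4, frames=[2,5,3]
At step 7: evicted page 4

Answer: 4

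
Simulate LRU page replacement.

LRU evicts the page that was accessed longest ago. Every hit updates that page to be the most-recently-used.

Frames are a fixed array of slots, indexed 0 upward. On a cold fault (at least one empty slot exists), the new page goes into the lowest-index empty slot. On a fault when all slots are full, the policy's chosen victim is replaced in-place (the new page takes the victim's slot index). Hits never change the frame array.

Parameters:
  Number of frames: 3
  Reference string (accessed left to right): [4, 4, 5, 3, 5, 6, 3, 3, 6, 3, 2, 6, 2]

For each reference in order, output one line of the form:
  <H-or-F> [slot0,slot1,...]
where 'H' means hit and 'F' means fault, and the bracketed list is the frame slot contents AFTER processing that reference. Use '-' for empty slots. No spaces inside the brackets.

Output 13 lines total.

F [4,-,-]
H [4,-,-]
F [4,5,-]
F [4,5,3]
H [4,5,3]
F [6,5,3]
H [6,5,3]
H [6,5,3]
H [6,5,3]
H [6,5,3]
F [6,2,3]
H [6,2,3]
H [6,2,3]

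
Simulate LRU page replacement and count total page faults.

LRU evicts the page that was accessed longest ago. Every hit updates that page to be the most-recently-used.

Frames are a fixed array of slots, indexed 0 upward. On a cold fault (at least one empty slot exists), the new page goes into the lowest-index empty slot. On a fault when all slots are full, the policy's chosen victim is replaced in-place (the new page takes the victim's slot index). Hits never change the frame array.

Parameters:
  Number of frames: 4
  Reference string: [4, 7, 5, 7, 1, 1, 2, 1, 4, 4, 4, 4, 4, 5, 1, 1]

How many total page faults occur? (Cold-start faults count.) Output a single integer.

Step 0: ref 4 → FAULT, frames=[4,-,-,-]
Step 1: ref 7 → FAULT, frames=[4,7,-,-]
Step 2: ref 5 → FAULT, frames=[4,7,5,-]
Step 3: ref 7 → HIT, frames=[4,7,5,-]
Step 4: ref 1 → FAULT, frames=[4,7,5,1]
Step 5: ref 1 → HIT, frames=[4,7,5,1]
Step 6: ref 2 → FAULT (evict 4), frames=[2,7,5,1]
Step 7: ref 1 → HIT, frames=[2,7,5,1]
Step 8: ref 4 → FAULT (evict 5), frames=[2,7,4,1]
Step 9: ref 4 → HIT, frames=[2,7,4,1]
Step 10: ref 4 → HIT, frames=[2,7,4,1]
Step 11: ref 4 → HIT, frames=[2,7,4,1]
Step 12: ref 4 → HIT, frames=[2,7,4,1]
Step 13: ref 5 → FAULT (evict 7), frames=[2,5,4,1]
Step 14: ref 1 → HIT, frames=[2,5,4,1]
Step 15: ref 1 → HIT, frames=[2,5,4,1]
Total faults: 7

Answer: 7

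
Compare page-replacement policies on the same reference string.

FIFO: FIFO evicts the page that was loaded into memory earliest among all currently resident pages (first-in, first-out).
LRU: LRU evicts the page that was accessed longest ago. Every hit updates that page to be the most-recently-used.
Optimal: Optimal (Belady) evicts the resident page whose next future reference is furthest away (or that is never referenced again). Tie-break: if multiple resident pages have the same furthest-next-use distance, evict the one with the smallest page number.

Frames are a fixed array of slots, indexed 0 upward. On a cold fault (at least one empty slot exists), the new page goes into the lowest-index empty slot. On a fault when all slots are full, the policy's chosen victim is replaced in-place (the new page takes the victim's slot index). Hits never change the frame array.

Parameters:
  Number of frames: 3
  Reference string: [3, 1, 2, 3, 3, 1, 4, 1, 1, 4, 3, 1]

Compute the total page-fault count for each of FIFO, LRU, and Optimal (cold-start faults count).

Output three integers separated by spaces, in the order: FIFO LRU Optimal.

Answer: 6 4 4

Derivation:
--- FIFO ---
  step 0: ref 3 -> FAULT, frames=[3,-,-] (faults so far: 1)
  step 1: ref 1 -> FAULT, frames=[3,1,-] (faults so far: 2)
  step 2: ref 2 -> FAULT, frames=[3,1,2] (faults so far: 3)
  step 3: ref 3 -> HIT, frames=[3,1,2] (faults so far: 3)
  step 4: ref 3 -> HIT, frames=[3,1,2] (faults so far: 3)
  step 5: ref 1 -> HIT, frames=[3,1,2] (faults so far: 3)
  step 6: ref 4 -> FAULT, evict 3, frames=[4,1,2] (faults so far: 4)
  step 7: ref 1 -> HIT, frames=[4,1,2] (faults so far: 4)
  step 8: ref 1 -> HIT, frames=[4,1,2] (faults so far: 4)
  step 9: ref 4 -> HIT, frames=[4,1,2] (faults so far: 4)
  step 10: ref 3 -> FAULT, evict 1, frames=[4,3,2] (faults so far: 5)
  step 11: ref 1 -> FAULT, evict 2, frames=[4,3,1] (faults so far: 6)
  FIFO total faults: 6
--- LRU ---
  step 0: ref 3 -> FAULT, frames=[3,-,-] (faults so far: 1)
  step 1: ref 1 -> FAULT, frames=[3,1,-] (faults so far: 2)
  step 2: ref 2 -> FAULT, frames=[3,1,2] (faults so far: 3)
  step 3: ref 3 -> HIT, frames=[3,1,2] (faults so far: 3)
  step 4: ref 3 -> HIT, frames=[3,1,2] (faults so far: 3)
  step 5: ref 1 -> HIT, frames=[3,1,2] (faults so far: 3)
  step 6: ref 4 -> FAULT, evict 2, frames=[3,1,4] (faults so far: 4)
  step 7: ref 1 -> HIT, frames=[3,1,4] (faults so far: 4)
  step 8: ref 1 -> HIT, frames=[3,1,4] (faults so far: 4)
  step 9: ref 4 -> HIT, frames=[3,1,4] (faults so far: 4)
  step 10: ref 3 -> HIT, frames=[3,1,4] (faults so far: 4)
  step 11: ref 1 -> HIT, frames=[3,1,4] (faults so far: 4)
  LRU total faults: 4
--- Optimal ---
  step 0: ref 3 -> FAULT, frames=[3,-,-] (faults so far: 1)
  step 1: ref 1 -> FAULT, frames=[3,1,-] (faults so far: 2)
  step 2: ref 2 -> FAULT, frames=[3,1,2] (faults so far: 3)
  step 3: ref 3 -> HIT, frames=[3,1,2] (faults so far: 3)
  step 4: ref 3 -> HIT, frames=[3,1,2] (faults so far: 3)
  step 5: ref 1 -> HIT, frames=[3,1,2] (faults so far: 3)
  step 6: ref 4 -> FAULT, evict 2, frames=[3,1,4] (faults so far: 4)
  step 7: ref 1 -> HIT, frames=[3,1,4] (faults so far: 4)
  step 8: ref 1 -> HIT, frames=[3,1,4] (faults so far: 4)
  step 9: ref 4 -> HIT, frames=[3,1,4] (faults so far: 4)
  step 10: ref 3 -> HIT, frames=[3,1,4] (faults so far: 4)
  step 11: ref 1 -> HIT, frames=[3,1,4] (faults so far: 4)
  Optimal total faults: 4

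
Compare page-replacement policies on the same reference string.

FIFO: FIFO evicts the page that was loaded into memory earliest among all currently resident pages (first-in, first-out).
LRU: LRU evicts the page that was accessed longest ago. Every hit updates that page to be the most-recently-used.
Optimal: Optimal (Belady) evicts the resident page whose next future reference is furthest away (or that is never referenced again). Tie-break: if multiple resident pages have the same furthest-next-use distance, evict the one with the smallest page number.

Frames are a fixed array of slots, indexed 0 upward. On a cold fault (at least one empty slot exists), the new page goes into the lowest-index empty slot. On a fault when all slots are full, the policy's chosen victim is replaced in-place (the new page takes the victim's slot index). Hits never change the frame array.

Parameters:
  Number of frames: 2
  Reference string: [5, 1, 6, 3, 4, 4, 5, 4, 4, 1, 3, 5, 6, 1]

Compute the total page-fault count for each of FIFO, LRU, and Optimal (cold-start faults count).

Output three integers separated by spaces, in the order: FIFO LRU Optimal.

Answer: 11 11 9

Derivation:
--- FIFO ---
  step 0: ref 5 -> FAULT, frames=[5,-] (faults so far: 1)
  step 1: ref 1 -> FAULT, frames=[5,1] (faults so far: 2)
  step 2: ref 6 -> FAULT, evict 5, frames=[6,1] (faults so far: 3)
  step 3: ref 3 -> FAULT, evict 1, frames=[6,3] (faults so far: 4)
  step 4: ref 4 -> FAULT, evict 6, frames=[4,3] (faults so far: 5)
  step 5: ref 4 -> HIT, frames=[4,3] (faults so far: 5)
  step 6: ref 5 -> FAULT, evict 3, frames=[4,5] (faults so far: 6)
  step 7: ref 4 -> HIT, frames=[4,5] (faults so far: 6)
  step 8: ref 4 -> HIT, frames=[4,5] (faults so far: 6)
  step 9: ref 1 -> FAULT, evict 4, frames=[1,5] (faults so far: 7)
  step 10: ref 3 -> FAULT, evict 5, frames=[1,3] (faults so far: 8)
  step 11: ref 5 -> FAULT, evict 1, frames=[5,3] (faults so far: 9)
  step 12: ref 6 -> FAULT, evict 3, frames=[5,6] (faults so far: 10)
  step 13: ref 1 -> FAULT, evict 5, frames=[1,6] (faults so far: 11)
  FIFO total faults: 11
--- LRU ---
  step 0: ref 5 -> FAULT, frames=[5,-] (faults so far: 1)
  step 1: ref 1 -> FAULT, frames=[5,1] (faults so far: 2)
  step 2: ref 6 -> FAULT, evict 5, frames=[6,1] (faults so far: 3)
  step 3: ref 3 -> FAULT, evict 1, frames=[6,3] (faults so far: 4)
  step 4: ref 4 -> FAULT, evict 6, frames=[4,3] (faults so far: 5)
  step 5: ref 4 -> HIT, frames=[4,3] (faults so far: 5)
  step 6: ref 5 -> FAULT, evict 3, frames=[4,5] (faults so far: 6)
  step 7: ref 4 -> HIT, frames=[4,5] (faults so far: 6)
  step 8: ref 4 -> HIT, frames=[4,5] (faults so far: 6)
  step 9: ref 1 -> FAULT, evict 5, frames=[4,1] (faults so far: 7)
  step 10: ref 3 -> FAULT, evict 4, frames=[3,1] (faults so far: 8)
  step 11: ref 5 -> FAULT, evict 1, frames=[3,5] (faults so far: 9)
  step 12: ref 6 -> FAULT, evict 3, frames=[6,5] (faults so far: 10)
  step 13: ref 1 -> FAULT, evict 5, frames=[6,1] (faults so far: 11)
  LRU total faults: 11
--- Optimal ---
  step 0: ref 5 -> FAULT, frames=[5,-] (faults so far: 1)
  step 1: ref 1 -> FAULT, frames=[5,1] (faults so far: 2)
  step 2: ref 6 -> FAULT, evict 1, frames=[5,6] (faults so far: 3)
  step 3: ref 3 -> FAULT, evict 6, frames=[5,3] (faults so far: 4)
  step 4: ref 4 -> FAULT, evict 3, frames=[5,4] (faults so far: 5)
  step 5: ref 4 -> HIT, frames=[5,4] (faults so far: 5)
  step 6: ref 5 -> HIT, frames=[5,4] (faults so far: 5)
  step 7: ref 4 -> HIT, frames=[5,4] (faults so far: 5)
  step 8: ref 4 -> HIT, frames=[5,4] (faults so far: 5)
  step 9: ref 1 -> FAULT, evict 4, frames=[5,1] (faults so far: 6)
  step 10: ref 3 -> FAULT, evict 1, frames=[5,3] (faults so far: 7)
  step 11: ref 5 -> HIT, frames=[5,3] (faults so far: 7)
  step 12: ref 6 -> FAULT, evict 3, frames=[5,6] (faults so far: 8)
  step 13: ref 1 -> FAULT, evict 5, frames=[1,6] (faults so far: 9)
  Optimal total faults: 9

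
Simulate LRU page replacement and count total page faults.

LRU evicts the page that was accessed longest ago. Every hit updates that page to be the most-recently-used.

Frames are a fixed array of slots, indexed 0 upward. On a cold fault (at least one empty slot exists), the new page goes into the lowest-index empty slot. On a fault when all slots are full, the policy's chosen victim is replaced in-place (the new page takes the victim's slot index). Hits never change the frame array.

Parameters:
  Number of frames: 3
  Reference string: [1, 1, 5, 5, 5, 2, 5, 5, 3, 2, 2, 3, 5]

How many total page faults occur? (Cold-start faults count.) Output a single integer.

Step 0: ref 1 → FAULT, frames=[1,-,-]
Step 1: ref 1 → HIT, frames=[1,-,-]
Step 2: ref 5 → FAULT, frames=[1,5,-]
Step 3: ref 5 → HIT, frames=[1,5,-]
Step 4: ref 5 → HIT, frames=[1,5,-]
Step 5: ref 2 → FAULT, frames=[1,5,2]
Step 6: ref 5 → HIT, frames=[1,5,2]
Step 7: ref 5 → HIT, frames=[1,5,2]
Step 8: ref 3 → FAULT (evict 1), frames=[3,5,2]
Step 9: ref 2 → HIT, frames=[3,5,2]
Step 10: ref 2 → HIT, frames=[3,5,2]
Step 11: ref 3 → HIT, frames=[3,5,2]
Step 12: ref 5 → HIT, frames=[3,5,2]
Total faults: 4

Answer: 4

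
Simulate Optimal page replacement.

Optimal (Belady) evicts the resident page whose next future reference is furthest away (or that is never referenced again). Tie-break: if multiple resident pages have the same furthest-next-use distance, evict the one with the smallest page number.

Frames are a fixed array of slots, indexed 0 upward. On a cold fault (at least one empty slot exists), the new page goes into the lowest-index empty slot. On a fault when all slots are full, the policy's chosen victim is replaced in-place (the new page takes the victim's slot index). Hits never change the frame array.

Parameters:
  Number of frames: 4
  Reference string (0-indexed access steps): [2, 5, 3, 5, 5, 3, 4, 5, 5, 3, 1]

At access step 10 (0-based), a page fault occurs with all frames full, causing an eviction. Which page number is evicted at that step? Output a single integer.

Answer: 2

Derivation:
Step 0: ref 2 -> FAULT, frames=[2,-,-,-]
Step 1: ref 5 -> FAULT, frames=[2,5,-,-]
Step 2: ref 3 -> FAULT, frames=[2,5,3,-]
Step 3: ref 5 -> HIT, frames=[2,5,3,-]
Step 4: ref 5 -> HIT, frames=[2,5,3,-]
Step 5: ref 3 -> HIT, frames=[2,5,3,-]
Step 6: ref 4 -> FAULT, frames=[2,5,3,4]
Step 7: ref 5 -> HIT, frames=[2,5,3,4]
Step 8: ref 5 -> HIT, frames=[2,5,3,4]
Step 9: ref 3 -> HIT, frames=[2,5,3,4]
Step 10: ref 1 -> FAULT, evict 2, frames=[1,5,3,4]
At step 10: evicted page 2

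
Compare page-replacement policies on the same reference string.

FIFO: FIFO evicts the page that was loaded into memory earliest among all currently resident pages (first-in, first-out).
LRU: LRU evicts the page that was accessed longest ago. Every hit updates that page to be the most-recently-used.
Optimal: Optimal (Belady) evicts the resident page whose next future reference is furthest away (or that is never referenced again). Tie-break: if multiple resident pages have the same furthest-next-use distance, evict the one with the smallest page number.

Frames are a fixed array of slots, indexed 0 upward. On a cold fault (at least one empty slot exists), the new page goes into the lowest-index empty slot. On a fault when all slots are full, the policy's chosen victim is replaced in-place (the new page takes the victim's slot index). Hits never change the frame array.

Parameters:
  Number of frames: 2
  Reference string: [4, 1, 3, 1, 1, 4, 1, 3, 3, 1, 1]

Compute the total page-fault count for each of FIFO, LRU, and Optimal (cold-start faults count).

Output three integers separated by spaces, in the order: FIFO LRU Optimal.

--- FIFO ---
  step 0: ref 4 -> FAULT, frames=[4,-] (faults so far: 1)
  step 1: ref 1 -> FAULT, frames=[4,1] (faults so far: 2)
  step 2: ref 3 -> FAULT, evict 4, frames=[3,1] (faults so far: 3)
  step 3: ref 1 -> HIT, frames=[3,1] (faults so far: 3)
  step 4: ref 1 -> HIT, frames=[3,1] (faults so far: 3)
  step 5: ref 4 -> FAULT, evict 1, frames=[3,4] (faults so far: 4)
  step 6: ref 1 -> FAULT, evict 3, frames=[1,4] (faults so far: 5)
  step 7: ref 3 -> FAULT, evict 4, frames=[1,3] (faults so far: 6)
  step 8: ref 3 -> HIT, frames=[1,3] (faults so far: 6)
  step 9: ref 1 -> HIT, frames=[1,3] (faults so far: 6)
  step 10: ref 1 -> HIT, frames=[1,3] (faults so far: 6)
  FIFO total faults: 6
--- LRU ---
  step 0: ref 4 -> FAULT, frames=[4,-] (faults so far: 1)
  step 1: ref 1 -> FAULT, frames=[4,1] (faults so far: 2)
  step 2: ref 3 -> FAULT, evict 4, frames=[3,1] (faults so far: 3)
  step 3: ref 1 -> HIT, frames=[3,1] (faults so far: 3)
  step 4: ref 1 -> HIT, frames=[3,1] (faults so far: 3)
  step 5: ref 4 -> FAULT, evict 3, frames=[4,1] (faults so far: 4)
  step 6: ref 1 -> HIT, frames=[4,1] (faults so far: 4)
  step 7: ref 3 -> FAULT, evict 4, frames=[3,1] (faults so far: 5)
  step 8: ref 3 -> HIT, frames=[3,1] (faults so far: 5)
  step 9: ref 1 -> HIT, frames=[3,1] (faults so far: 5)
  step 10: ref 1 -> HIT, frames=[3,1] (faults so far: 5)
  LRU total faults: 5
--- Optimal ---
  step 0: ref 4 -> FAULT, frames=[4,-] (faults so far: 1)
  step 1: ref 1 -> FAULT, frames=[4,1] (faults so far: 2)
  step 2: ref 3 -> FAULT, evict 4, frames=[3,1] (faults so far: 3)
  step 3: ref 1 -> HIT, frames=[3,1] (faults so far: 3)
  step 4: ref 1 -> HIT, frames=[3,1] (faults so far: 3)
  step 5: ref 4 -> FAULT, evict 3, frames=[4,1] (faults so far: 4)
  step 6: ref 1 -> HIT, frames=[4,1] (faults so far: 4)
  step 7: ref 3 -> FAULT, evict 4, frames=[3,1] (faults so far: 5)
  step 8: ref 3 -> HIT, frames=[3,1] (faults so far: 5)
  step 9: ref 1 -> HIT, frames=[3,1] (faults so far: 5)
  step 10: ref 1 -> HIT, frames=[3,1] (faults so far: 5)
  Optimal total faults: 5

Answer: 6 5 5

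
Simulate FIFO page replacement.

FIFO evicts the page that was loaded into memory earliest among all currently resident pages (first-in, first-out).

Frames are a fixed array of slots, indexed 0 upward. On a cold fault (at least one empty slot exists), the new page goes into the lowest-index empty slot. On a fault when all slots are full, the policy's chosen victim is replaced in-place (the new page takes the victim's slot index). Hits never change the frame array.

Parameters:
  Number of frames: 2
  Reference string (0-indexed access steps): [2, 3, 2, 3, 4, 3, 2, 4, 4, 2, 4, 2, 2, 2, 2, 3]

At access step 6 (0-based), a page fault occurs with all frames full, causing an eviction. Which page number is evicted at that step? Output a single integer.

Answer: 3

Derivation:
Step 0: ref 2 -> FAULT, frames=[2,-]
Step 1: ref 3 -> FAULT, frames=[2,3]
Step 2: ref 2 -> HIT, frames=[2,3]
Step 3: ref 3 -> HIT, frames=[2,3]
Step 4: ref 4 -> FAULT, evict 2, frames=[4,3]
Step 5: ref 3 -> HIT, frames=[4,3]
Step 6: ref 2 -> FAULT, evict 3, frames=[4,2]
At step 6: evicted page 3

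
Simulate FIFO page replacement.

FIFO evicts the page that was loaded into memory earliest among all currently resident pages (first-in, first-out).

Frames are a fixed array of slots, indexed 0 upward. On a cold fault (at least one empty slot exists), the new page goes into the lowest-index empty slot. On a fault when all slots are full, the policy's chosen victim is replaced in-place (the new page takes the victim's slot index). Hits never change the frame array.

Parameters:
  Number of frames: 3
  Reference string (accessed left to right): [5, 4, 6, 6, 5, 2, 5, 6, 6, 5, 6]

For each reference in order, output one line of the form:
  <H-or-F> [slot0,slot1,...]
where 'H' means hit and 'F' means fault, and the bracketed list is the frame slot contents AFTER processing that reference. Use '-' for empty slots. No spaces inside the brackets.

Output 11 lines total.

F [5,-,-]
F [5,4,-]
F [5,4,6]
H [5,4,6]
H [5,4,6]
F [2,4,6]
F [2,5,6]
H [2,5,6]
H [2,5,6]
H [2,5,6]
H [2,5,6]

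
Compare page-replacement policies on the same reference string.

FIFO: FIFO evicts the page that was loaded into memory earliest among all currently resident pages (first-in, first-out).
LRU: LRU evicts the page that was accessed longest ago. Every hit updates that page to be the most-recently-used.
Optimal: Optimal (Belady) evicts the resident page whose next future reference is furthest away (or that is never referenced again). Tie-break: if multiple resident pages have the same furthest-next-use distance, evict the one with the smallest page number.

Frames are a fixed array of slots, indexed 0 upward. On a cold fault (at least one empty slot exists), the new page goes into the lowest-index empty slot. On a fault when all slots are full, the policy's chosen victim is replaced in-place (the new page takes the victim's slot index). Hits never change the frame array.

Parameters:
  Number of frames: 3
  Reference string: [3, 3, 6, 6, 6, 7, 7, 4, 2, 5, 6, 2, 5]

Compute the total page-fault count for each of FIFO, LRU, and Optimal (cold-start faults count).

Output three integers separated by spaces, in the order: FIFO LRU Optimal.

Answer: 7 7 6

Derivation:
--- FIFO ---
  step 0: ref 3 -> FAULT, frames=[3,-,-] (faults so far: 1)
  step 1: ref 3 -> HIT, frames=[3,-,-] (faults so far: 1)
  step 2: ref 6 -> FAULT, frames=[3,6,-] (faults so far: 2)
  step 3: ref 6 -> HIT, frames=[3,6,-] (faults so far: 2)
  step 4: ref 6 -> HIT, frames=[3,6,-] (faults so far: 2)
  step 5: ref 7 -> FAULT, frames=[3,6,7] (faults so far: 3)
  step 6: ref 7 -> HIT, frames=[3,6,7] (faults so far: 3)
  step 7: ref 4 -> FAULT, evict 3, frames=[4,6,7] (faults so far: 4)
  step 8: ref 2 -> FAULT, evict 6, frames=[4,2,7] (faults so far: 5)
  step 9: ref 5 -> FAULT, evict 7, frames=[4,2,5] (faults so far: 6)
  step 10: ref 6 -> FAULT, evict 4, frames=[6,2,5] (faults so far: 7)
  step 11: ref 2 -> HIT, frames=[6,2,5] (faults so far: 7)
  step 12: ref 5 -> HIT, frames=[6,2,5] (faults so far: 7)
  FIFO total faults: 7
--- LRU ---
  step 0: ref 3 -> FAULT, frames=[3,-,-] (faults so far: 1)
  step 1: ref 3 -> HIT, frames=[3,-,-] (faults so far: 1)
  step 2: ref 6 -> FAULT, frames=[3,6,-] (faults so far: 2)
  step 3: ref 6 -> HIT, frames=[3,6,-] (faults so far: 2)
  step 4: ref 6 -> HIT, frames=[3,6,-] (faults so far: 2)
  step 5: ref 7 -> FAULT, frames=[3,6,7] (faults so far: 3)
  step 6: ref 7 -> HIT, frames=[3,6,7] (faults so far: 3)
  step 7: ref 4 -> FAULT, evict 3, frames=[4,6,7] (faults so far: 4)
  step 8: ref 2 -> FAULT, evict 6, frames=[4,2,7] (faults so far: 5)
  step 9: ref 5 -> FAULT, evict 7, frames=[4,2,5] (faults so far: 6)
  step 10: ref 6 -> FAULT, evict 4, frames=[6,2,5] (faults so far: 7)
  step 11: ref 2 -> HIT, frames=[6,2,5] (faults so far: 7)
  step 12: ref 5 -> HIT, frames=[6,2,5] (faults so far: 7)
  LRU total faults: 7
--- Optimal ---
  step 0: ref 3 -> FAULT, frames=[3,-,-] (faults so far: 1)
  step 1: ref 3 -> HIT, frames=[3,-,-] (faults so far: 1)
  step 2: ref 6 -> FAULT, frames=[3,6,-] (faults so far: 2)
  step 3: ref 6 -> HIT, frames=[3,6,-] (faults so far: 2)
  step 4: ref 6 -> HIT, frames=[3,6,-] (faults so far: 2)
  step 5: ref 7 -> FAULT, frames=[3,6,7] (faults so far: 3)
  step 6: ref 7 -> HIT, frames=[3,6,7] (faults so far: 3)
  step 7: ref 4 -> FAULT, evict 3, frames=[4,6,7] (faults so far: 4)
  step 8: ref 2 -> FAULT, evict 4, frames=[2,6,7] (faults so far: 5)
  step 9: ref 5 -> FAULT, evict 7, frames=[2,6,5] (faults so far: 6)
  step 10: ref 6 -> HIT, frames=[2,6,5] (faults so far: 6)
  step 11: ref 2 -> HIT, frames=[2,6,5] (faults so far: 6)
  step 12: ref 5 -> HIT, frames=[2,6,5] (faults so far: 6)
  Optimal total faults: 6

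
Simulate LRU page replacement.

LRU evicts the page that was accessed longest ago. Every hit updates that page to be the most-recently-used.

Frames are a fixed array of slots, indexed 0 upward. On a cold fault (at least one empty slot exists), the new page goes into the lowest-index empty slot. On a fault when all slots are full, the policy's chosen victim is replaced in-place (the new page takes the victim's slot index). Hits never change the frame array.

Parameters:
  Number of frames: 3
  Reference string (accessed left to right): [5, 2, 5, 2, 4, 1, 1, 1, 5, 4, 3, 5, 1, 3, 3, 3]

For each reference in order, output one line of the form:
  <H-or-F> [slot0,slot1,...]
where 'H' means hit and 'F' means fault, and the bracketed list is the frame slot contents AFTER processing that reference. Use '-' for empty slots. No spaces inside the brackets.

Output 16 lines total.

F [5,-,-]
F [5,2,-]
H [5,2,-]
H [5,2,-]
F [5,2,4]
F [1,2,4]
H [1,2,4]
H [1,2,4]
F [1,5,4]
H [1,5,4]
F [3,5,4]
H [3,5,4]
F [3,5,1]
H [3,5,1]
H [3,5,1]
H [3,5,1]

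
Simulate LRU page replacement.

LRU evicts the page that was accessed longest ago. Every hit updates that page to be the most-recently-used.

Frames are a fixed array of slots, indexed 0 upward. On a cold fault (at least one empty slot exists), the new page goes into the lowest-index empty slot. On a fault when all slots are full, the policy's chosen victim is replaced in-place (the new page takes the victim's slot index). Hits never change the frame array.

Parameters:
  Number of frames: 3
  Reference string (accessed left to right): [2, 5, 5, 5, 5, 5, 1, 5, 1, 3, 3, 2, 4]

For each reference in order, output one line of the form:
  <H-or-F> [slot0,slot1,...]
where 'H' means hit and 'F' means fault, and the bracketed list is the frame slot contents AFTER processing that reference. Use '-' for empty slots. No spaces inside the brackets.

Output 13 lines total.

F [2,-,-]
F [2,5,-]
H [2,5,-]
H [2,5,-]
H [2,5,-]
H [2,5,-]
F [2,5,1]
H [2,5,1]
H [2,5,1]
F [3,5,1]
H [3,5,1]
F [3,2,1]
F [3,2,4]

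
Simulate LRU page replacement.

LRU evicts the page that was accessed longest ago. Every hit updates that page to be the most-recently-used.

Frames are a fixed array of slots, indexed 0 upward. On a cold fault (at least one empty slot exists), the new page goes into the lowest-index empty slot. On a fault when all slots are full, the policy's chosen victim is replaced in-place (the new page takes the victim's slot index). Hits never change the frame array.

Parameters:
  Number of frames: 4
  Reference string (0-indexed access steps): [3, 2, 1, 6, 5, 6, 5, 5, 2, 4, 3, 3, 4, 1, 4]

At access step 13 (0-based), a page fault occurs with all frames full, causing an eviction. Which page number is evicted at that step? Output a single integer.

Answer: 5

Derivation:
Step 0: ref 3 -> FAULT, frames=[3,-,-,-]
Step 1: ref 2 -> FAULT, frames=[3,2,-,-]
Step 2: ref 1 -> FAULT, frames=[3,2,1,-]
Step 3: ref 6 -> FAULT, frames=[3,2,1,6]
Step 4: ref 5 -> FAULT, evict 3, frames=[5,2,1,6]
Step 5: ref 6 -> HIT, frames=[5,2,1,6]
Step 6: ref 5 -> HIT, frames=[5,2,1,6]
Step 7: ref 5 -> HIT, frames=[5,2,1,6]
Step 8: ref 2 -> HIT, frames=[5,2,1,6]
Step 9: ref 4 -> FAULT, evict 1, frames=[5,2,4,6]
Step 10: ref 3 -> FAULT, evict 6, frames=[5,2,4,3]
Step 11: ref 3 -> HIT, frames=[5,2,4,3]
Step 12: ref 4 -> HIT, frames=[5,2,4,3]
Step 13: ref 1 -> FAULT, evict 5, frames=[1,2,4,3]
At step 13: evicted page 5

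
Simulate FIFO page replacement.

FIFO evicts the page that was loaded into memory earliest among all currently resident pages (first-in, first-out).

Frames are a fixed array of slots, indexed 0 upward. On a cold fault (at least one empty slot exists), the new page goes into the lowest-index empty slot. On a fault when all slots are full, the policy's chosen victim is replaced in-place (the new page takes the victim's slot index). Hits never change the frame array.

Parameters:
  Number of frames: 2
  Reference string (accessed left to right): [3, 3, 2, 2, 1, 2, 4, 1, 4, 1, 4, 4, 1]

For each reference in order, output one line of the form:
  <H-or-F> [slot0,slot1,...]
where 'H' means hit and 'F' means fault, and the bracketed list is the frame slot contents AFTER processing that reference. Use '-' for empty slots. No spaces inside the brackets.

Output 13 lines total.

F [3,-]
H [3,-]
F [3,2]
H [3,2]
F [1,2]
H [1,2]
F [1,4]
H [1,4]
H [1,4]
H [1,4]
H [1,4]
H [1,4]
H [1,4]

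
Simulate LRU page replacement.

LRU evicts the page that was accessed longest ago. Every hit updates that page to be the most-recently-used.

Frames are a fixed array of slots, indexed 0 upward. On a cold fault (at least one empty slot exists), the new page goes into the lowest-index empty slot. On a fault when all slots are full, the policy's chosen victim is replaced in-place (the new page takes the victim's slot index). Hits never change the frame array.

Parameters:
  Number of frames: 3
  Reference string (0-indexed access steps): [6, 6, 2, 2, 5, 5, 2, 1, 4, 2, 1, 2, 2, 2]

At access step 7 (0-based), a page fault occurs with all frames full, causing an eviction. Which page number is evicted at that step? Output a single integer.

Step 0: ref 6 -> FAULT, frames=[6,-,-]
Step 1: ref 6 -> HIT, frames=[6,-,-]
Step 2: ref 2 -> FAULT, frames=[6,2,-]
Step 3: ref 2 -> HIT, frames=[6,2,-]
Step 4: ref 5 -> FAULT, frames=[6,2,5]
Step 5: ref 5 -> HIT, frames=[6,2,5]
Step 6: ref 2 -> HIT, frames=[6,2,5]
Step 7: ref 1 -> FAULT, evict 6, frames=[1,2,5]
At step 7: evicted page 6

Answer: 6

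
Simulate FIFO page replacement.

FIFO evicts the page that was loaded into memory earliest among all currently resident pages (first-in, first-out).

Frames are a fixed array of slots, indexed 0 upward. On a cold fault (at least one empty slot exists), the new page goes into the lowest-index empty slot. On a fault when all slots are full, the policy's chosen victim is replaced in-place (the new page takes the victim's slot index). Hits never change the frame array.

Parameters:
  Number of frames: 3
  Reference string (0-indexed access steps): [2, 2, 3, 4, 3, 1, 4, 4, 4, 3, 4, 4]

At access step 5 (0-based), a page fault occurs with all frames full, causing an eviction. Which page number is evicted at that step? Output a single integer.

Answer: 2

Derivation:
Step 0: ref 2 -> FAULT, frames=[2,-,-]
Step 1: ref 2 -> HIT, frames=[2,-,-]
Step 2: ref 3 -> FAULT, frames=[2,3,-]
Step 3: ref 4 -> FAULT, frames=[2,3,4]
Step 4: ref 3 -> HIT, frames=[2,3,4]
Step 5: ref 1 -> FAULT, evict 2, frames=[1,3,4]
At step 5: evicted page 2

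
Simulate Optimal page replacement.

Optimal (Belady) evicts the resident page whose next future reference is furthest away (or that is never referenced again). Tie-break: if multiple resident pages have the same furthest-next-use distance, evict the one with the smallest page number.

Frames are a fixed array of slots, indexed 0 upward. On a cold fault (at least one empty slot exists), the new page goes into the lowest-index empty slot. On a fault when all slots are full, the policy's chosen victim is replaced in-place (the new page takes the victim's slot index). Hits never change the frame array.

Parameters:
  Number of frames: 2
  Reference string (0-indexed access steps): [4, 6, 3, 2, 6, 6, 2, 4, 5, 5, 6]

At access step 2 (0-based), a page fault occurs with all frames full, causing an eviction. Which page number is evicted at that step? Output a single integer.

Step 0: ref 4 -> FAULT, frames=[4,-]
Step 1: ref 6 -> FAULT, frames=[4,6]
Step 2: ref 3 -> FAULT, evict 4, frames=[3,6]
At step 2: evicted page 4

Answer: 4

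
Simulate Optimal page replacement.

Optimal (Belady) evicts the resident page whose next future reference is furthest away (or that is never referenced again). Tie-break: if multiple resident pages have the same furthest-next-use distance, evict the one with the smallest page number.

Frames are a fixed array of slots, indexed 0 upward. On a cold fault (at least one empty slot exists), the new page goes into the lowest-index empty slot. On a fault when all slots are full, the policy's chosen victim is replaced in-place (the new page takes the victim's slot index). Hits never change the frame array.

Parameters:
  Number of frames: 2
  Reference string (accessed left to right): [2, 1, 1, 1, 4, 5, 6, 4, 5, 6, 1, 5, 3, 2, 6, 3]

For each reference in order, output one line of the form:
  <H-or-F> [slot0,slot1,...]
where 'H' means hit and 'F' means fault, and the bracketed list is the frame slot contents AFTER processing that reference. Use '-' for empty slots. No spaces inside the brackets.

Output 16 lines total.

F [2,-]
F [2,1]
H [2,1]
H [2,1]
F [4,1]
F [4,5]
F [4,6]
H [4,6]
F [5,6]
H [5,6]
F [5,1]
H [5,1]
F [5,3]
F [2,3]
F [6,3]
H [6,3]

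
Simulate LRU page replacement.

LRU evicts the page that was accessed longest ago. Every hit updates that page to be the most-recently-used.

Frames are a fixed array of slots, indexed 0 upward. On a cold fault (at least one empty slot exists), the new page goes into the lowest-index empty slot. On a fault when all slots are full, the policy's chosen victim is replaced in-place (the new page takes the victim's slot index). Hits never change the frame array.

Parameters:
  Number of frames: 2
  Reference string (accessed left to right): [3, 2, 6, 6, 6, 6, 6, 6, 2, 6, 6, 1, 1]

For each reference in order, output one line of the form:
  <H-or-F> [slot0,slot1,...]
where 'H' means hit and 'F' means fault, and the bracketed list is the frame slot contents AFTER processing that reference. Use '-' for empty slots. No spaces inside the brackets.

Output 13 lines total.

F [3,-]
F [3,2]
F [6,2]
H [6,2]
H [6,2]
H [6,2]
H [6,2]
H [6,2]
H [6,2]
H [6,2]
H [6,2]
F [6,1]
H [6,1]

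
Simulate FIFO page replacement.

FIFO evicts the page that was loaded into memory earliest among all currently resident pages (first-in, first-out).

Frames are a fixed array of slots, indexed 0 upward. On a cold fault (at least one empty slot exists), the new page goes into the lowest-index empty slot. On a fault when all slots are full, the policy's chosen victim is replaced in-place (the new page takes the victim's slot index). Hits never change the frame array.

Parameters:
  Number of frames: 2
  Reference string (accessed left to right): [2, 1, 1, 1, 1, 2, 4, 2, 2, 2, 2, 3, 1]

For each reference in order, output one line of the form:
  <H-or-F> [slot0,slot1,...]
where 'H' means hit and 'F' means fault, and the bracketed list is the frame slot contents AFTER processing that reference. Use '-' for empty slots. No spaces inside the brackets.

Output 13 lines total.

F [2,-]
F [2,1]
H [2,1]
H [2,1]
H [2,1]
H [2,1]
F [4,1]
F [4,2]
H [4,2]
H [4,2]
H [4,2]
F [3,2]
F [3,1]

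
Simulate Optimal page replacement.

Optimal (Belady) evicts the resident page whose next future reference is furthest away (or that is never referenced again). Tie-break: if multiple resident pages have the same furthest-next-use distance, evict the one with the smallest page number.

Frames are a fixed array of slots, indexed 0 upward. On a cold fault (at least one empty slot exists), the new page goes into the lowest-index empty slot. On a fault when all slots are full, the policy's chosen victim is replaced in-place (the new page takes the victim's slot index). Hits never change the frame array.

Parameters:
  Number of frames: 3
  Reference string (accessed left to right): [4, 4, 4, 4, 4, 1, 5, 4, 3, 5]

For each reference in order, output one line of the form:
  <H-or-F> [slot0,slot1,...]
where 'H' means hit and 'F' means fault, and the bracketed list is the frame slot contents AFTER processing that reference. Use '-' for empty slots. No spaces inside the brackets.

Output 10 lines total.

F [4,-,-]
H [4,-,-]
H [4,-,-]
H [4,-,-]
H [4,-,-]
F [4,1,-]
F [4,1,5]
H [4,1,5]
F [4,3,5]
H [4,3,5]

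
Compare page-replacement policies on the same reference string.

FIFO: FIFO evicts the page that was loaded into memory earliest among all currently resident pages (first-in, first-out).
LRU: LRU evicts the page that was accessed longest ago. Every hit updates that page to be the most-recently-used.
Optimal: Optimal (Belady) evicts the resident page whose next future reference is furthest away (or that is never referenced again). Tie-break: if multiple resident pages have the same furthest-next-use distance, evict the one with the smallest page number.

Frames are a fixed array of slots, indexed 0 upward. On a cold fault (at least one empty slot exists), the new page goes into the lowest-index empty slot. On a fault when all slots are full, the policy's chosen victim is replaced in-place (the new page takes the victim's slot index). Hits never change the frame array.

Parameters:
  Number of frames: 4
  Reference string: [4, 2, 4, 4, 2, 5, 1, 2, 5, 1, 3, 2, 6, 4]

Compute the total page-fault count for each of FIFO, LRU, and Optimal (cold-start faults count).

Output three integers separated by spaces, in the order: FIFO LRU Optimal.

--- FIFO ---
  step 0: ref 4 -> FAULT, frames=[4,-,-,-] (faults so far: 1)
  step 1: ref 2 -> FAULT, frames=[4,2,-,-] (faults so far: 2)
  step 2: ref 4 -> HIT, frames=[4,2,-,-] (faults so far: 2)
  step 3: ref 4 -> HIT, frames=[4,2,-,-] (faults so far: 2)
  step 4: ref 2 -> HIT, frames=[4,2,-,-] (faults so far: 2)
  step 5: ref 5 -> FAULT, frames=[4,2,5,-] (faults so far: 3)
  step 6: ref 1 -> FAULT, frames=[4,2,5,1] (faults so far: 4)
  step 7: ref 2 -> HIT, frames=[4,2,5,1] (faults so far: 4)
  step 8: ref 5 -> HIT, frames=[4,2,5,1] (faults so far: 4)
  step 9: ref 1 -> HIT, frames=[4,2,5,1] (faults so far: 4)
  step 10: ref 3 -> FAULT, evict 4, frames=[3,2,5,1] (faults so far: 5)
  step 11: ref 2 -> HIT, frames=[3,2,5,1] (faults so far: 5)
  step 12: ref 6 -> FAULT, evict 2, frames=[3,6,5,1] (faults so far: 6)
  step 13: ref 4 -> FAULT, evict 5, frames=[3,6,4,1] (faults so far: 7)
  FIFO total faults: 7
--- LRU ---
  step 0: ref 4 -> FAULT, frames=[4,-,-,-] (faults so far: 1)
  step 1: ref 2 -> FAULT, frames=[4,2,-,-] (faults so far: 2)
  step 2: ref 4 -> HIT, frames=[4,2,-,-] (faults so far: 2)
  step 3: ref 4 -> HIT, frames=[4,2,-,-] (faults so far: 2)
  step 4: ref 2 -> HIT, frames=[4,2,-,-] (faults so far: 2)
  step 5: ref 5 -> FAULT, frames=[4,2,5,-] (faults so far: 3)
  step 6: ref 1 -> FAULT, frames=[4,2,5,1] (faults so far: 4)
  step 7: ref 2 -> HIT, frames=[4,2,5,1] (faults so far: 4)
  step 8: ref 5 -> HIT, frames=[4,2,5,1] (faults so far: 4)
  step 9: ref 1 -> HIT, frames=[4,2,5,1] (faults so far: 4)
  step 10: ref 3 -> FAULT, evict 4, frames=[3,2,5,1] (faults so far: 5)
  step 11: ref 2 -> HIT, frames=[3,2,5,1] (faults so far: 5)
  step 12: ref 6 -> FAULT, evict 5, frames=[3,2,6,1] (faults so far: 6)
  step 13: ref 4 -> FAULT, evict 1, frames=[3,2,6,4] (faults so far: 7)
  LRU total faults: 7
--- Optimal ---
  step 0: ref 4 -> FAULT, frames=[4,-,-,-] (faults so far: 1)
  step 1: ref 2 -> FAULT, frames=[4,2,-,-] (faults so far: 2)
  step 2: ref 4 -> HIT, frames=[4,2,-,-] (faults so far: 2)
  step 3: ref 4 -> HIT, frames=[4,2,-,-] (faults so far: 2)
  step 4: ref 2 -> HIT, frames=[4,2,-,-] (faults so far: 2)
  step 5: ref 5 -> FAULT, frames=[4,2,5,-] (faults so far: 3)
  step 6: ref 1 -> FAULT, frames=[4,2,5,1] (faults so far: 4)
  step 7: ref 2 -> HIT, frames=[4,2,5,1] (faults so far: 4)
  step 8: ref 5 -> HIT, frames=[4,2,5,1] (faults so far: 4)
  step 9: ref 1 -> HIT, frames=[4,2,5,1] (faults so far: 4)
  step 10: ref 3 -> FAULT, evict 1, frames=[4,2,5,3] (faults so far: 5)
  step 11: ref 2 -> HIT, frames=[4,2,5,3] (faults so far: 5)
  step 12: ref 6 -> FAULT, evict 2, frames=[4,6,5,3] (faults so far: 6)
  step 13: ref 4 -> HIT, frames=[4,6,5,3] (faults so far: 6)
  Optimal total faults: 6

Answer: 7 7 6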